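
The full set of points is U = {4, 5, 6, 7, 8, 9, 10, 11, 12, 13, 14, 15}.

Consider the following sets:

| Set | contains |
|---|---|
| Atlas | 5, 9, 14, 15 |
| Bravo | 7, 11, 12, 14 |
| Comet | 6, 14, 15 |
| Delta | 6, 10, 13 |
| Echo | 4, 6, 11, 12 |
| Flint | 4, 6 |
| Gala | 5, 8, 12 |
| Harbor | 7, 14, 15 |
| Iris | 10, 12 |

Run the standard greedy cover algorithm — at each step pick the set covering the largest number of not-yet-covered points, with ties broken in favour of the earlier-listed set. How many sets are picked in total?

Greedy: pick Atlas (covers 4 new) → pick Echo (covers 4 new) → pick Delta (covers 2 new) → pick Bravo (covers 1 new) → pick Gala (covers 1 new). Total picks: 5.

5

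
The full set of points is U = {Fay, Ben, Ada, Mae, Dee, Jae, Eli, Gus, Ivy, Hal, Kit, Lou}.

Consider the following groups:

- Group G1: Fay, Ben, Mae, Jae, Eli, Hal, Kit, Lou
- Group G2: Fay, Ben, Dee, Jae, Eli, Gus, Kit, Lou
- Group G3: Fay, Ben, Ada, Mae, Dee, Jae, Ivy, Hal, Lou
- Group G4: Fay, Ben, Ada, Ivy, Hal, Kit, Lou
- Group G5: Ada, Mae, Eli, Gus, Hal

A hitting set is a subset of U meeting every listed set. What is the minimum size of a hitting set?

2

The 2 points {Hal, Kit} hit every group.
No single point lies in every group, so at least 2 are needed and 2 is optimal.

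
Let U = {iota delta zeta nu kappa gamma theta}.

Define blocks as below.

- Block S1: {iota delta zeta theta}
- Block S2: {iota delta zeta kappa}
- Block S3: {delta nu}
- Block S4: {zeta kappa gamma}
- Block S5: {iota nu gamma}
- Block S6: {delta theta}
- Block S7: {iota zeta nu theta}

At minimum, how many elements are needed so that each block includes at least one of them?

H = {delta, gamma, theta} meets every block (each contains at least one member of H), and |H| = 3.
No choice of 2 elements meets every block, so 3 is the minimum.

3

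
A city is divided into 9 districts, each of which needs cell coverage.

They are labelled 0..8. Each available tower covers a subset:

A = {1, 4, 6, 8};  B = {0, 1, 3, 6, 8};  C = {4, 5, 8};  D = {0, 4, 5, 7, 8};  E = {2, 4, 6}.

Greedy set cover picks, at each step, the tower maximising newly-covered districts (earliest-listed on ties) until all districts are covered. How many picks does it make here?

Greedy: pick B (covers 5 new) → pick D (covers 3 new) → pick E (covers 1 new). Total picks: 3.

3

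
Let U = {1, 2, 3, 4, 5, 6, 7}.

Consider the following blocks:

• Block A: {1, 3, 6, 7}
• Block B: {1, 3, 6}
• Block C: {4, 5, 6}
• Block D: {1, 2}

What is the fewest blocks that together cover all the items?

Take {A, C, D}. Their union is {1, 2, 3, 4, 5, 6, 7}, which is all 7 items.
Only D contains 2, so D is forced; the remaining 5 items need at least 2 more blocks (each remaining block adds at most 3) — so at least 3 blocks are needed, and 3 is optimal.

3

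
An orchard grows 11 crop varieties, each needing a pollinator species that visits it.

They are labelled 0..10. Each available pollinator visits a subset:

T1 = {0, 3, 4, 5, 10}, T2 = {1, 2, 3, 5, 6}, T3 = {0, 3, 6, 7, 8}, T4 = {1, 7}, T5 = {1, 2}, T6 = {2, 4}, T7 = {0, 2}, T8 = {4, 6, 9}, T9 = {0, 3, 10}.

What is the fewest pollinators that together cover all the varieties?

T1 and T2 and T3 and T8 together: T1 ∪ T2 ∪ T3 ∪ T8 = {0, 1, 2, 3, 4, 5, 6, 7, 8, 9, 10} — every variety is covered.
No 3 of the 9 pollinators cover everything (all 84 combinations miss at least one variety), so 4 is optimal.

4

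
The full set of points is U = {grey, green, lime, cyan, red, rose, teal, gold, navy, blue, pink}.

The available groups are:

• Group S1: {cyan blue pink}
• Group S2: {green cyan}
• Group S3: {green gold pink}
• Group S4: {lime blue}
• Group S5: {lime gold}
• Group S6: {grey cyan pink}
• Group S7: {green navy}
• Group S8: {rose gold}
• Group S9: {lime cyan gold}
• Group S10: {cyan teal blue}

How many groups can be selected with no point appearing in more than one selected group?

S4, S6, S7, S8 are pairwise disjoint (S4={lime,blue}; S6={grey,cyan,pink}; S7={green,navy}; S8={rose,gold}).
Every remaining group overlaps one of these, and no 5 of the listed groups are pairwise disjoint, so 4 is the maximum.

4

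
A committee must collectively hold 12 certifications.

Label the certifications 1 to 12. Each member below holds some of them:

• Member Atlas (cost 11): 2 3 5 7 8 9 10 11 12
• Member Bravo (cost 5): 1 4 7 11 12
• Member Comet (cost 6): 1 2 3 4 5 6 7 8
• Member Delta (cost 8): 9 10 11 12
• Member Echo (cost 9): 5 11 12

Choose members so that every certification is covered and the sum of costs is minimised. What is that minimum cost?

14

Comet, Delta together cover every certification (Comet ∪ Delta = {1, 2, 3, 4, 5, 6, 7, 8, 9, 10, 11, 12}); total cost 6 + 8 = 14.
No covering selection has total cost below 14.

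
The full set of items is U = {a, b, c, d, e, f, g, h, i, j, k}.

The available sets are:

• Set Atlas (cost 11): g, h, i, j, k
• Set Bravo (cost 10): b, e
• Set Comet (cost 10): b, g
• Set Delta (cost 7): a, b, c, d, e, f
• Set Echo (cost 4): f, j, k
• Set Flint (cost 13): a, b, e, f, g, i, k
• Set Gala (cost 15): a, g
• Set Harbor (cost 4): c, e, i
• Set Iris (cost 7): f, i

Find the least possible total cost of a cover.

18

Atlas, Delta together cover every item (Atlas ∪ Delta = {a, b, c, d, e, f, g, h, i, j, k}); total cost 11 + 7 = 18.
The greedy pick Delta, Echo, Atlas costs 22; no covering selection beats 18.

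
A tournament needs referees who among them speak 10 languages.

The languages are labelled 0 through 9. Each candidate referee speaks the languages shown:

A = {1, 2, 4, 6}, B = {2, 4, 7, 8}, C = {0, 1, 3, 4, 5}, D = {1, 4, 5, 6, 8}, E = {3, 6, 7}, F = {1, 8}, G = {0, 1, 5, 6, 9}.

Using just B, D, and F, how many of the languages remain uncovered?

3

Union of B, D, F = {1, 2, 4, 5, 6, 7, 8}.
Not covered: 0, 3, 9 — 3 languages.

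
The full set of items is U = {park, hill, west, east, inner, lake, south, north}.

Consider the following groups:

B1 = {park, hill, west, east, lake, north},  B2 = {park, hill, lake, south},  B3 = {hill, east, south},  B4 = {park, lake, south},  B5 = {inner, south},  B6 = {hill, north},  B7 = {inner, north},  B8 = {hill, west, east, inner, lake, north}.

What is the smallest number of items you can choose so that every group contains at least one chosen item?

H = {south, north} meets every group (each contains at least one member of H), and |H| = 2.
The groups B1, B5 are pairwise disjoint, so any hitting set needs a separate item for each — at least 2. Hence 2 is optimal.

2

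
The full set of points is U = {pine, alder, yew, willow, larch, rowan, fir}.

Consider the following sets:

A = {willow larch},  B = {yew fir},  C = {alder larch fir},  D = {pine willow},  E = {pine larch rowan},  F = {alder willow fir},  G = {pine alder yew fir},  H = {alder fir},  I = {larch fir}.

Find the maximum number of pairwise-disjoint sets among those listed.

D, H are pairwise disjoint (D={pine,willow}; H={alder,fir}).
Every remaining set overlaps one of these, and no 3 of the listed sets are pairwise disjoint, so 2 is the maximum.

2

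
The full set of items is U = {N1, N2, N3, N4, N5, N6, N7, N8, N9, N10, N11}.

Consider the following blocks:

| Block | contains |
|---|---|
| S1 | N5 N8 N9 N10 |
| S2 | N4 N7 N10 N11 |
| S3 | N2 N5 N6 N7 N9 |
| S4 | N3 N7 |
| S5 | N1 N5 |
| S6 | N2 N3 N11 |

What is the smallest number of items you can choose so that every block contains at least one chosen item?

Take H = {N2, N5, N7}. Each listed block contains at least one of these, so H is a hitting set of size 3.
No choice of 2 items meets every block, so 3 is the minimum.

3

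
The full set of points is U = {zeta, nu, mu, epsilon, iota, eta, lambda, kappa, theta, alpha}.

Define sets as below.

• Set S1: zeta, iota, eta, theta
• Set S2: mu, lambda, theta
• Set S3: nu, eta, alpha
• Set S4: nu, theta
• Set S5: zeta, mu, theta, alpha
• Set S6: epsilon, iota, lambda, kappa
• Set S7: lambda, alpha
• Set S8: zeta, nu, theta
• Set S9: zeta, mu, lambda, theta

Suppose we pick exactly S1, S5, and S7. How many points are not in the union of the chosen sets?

3

Union of S1, S5, S7 = {zeta, mu, iota, eta, lambda, theta, alpha}.
Not covered: nu, epsilon, kappa — 3 points.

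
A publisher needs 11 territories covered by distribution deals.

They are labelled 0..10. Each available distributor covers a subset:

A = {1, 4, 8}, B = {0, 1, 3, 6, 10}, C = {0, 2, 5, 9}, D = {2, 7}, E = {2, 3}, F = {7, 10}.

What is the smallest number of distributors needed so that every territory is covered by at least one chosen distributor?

4

A and B and C and F together: A ∪ B ∪ C ∪ F = {0, 1, 2, 3, 4, 5, 6, 7, 8, 9, 10} — every territory is covered.
No 3 of the 6 distributors cover everything (all 20 combinations miss at least one territory), so 4 is optimal.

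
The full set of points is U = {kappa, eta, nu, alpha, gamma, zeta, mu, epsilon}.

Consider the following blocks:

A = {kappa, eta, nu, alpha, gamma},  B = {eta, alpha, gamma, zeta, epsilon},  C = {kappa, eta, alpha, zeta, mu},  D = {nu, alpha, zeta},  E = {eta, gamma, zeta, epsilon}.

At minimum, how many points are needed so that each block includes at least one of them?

H = {kappa, zeta} meets every block (each contains at least one member of H), and |H| = 2.
No single point lies in every block, so at least 2 are needed and 2 is optimal.

2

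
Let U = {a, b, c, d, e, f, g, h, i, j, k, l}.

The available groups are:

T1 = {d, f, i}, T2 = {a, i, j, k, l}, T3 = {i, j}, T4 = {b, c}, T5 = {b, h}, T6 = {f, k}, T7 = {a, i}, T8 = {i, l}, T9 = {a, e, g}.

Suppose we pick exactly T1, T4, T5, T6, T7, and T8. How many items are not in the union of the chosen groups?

Union of T1, T4, T5, T6, T7, T8 = {a, b, c, d, f, h, i, k, l}.
Not covered: e, g, j — 3 items.

3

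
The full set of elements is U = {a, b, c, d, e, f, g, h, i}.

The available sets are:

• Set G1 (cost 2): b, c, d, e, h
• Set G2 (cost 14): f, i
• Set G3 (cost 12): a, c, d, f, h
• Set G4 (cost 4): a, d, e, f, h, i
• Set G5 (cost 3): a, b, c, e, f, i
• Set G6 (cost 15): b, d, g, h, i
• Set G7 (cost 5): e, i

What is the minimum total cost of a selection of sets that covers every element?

18

G5, G6 together cover every element (G5 ∪ G6 = {a, b, c, d, e, f, g, h, i}); total cost 3 + 15 = 18.
The greedy pick G1, G5, G6 costs 20; no covering selection beats 18.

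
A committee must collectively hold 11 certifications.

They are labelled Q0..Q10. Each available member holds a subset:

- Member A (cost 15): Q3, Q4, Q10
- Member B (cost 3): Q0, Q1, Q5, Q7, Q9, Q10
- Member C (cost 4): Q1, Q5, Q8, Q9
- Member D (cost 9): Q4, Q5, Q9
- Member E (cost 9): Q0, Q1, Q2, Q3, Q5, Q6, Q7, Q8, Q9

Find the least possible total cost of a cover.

B, D, E together cover every certification (B ∪ D ∪ E = {Q0, Q1, Q2, Q3, Q4, Q5, Q6, Q7, Q8, Q9, Q10}); total cost 3 + 9 + 9 = 21.
No covering selection has total cost below 21.

21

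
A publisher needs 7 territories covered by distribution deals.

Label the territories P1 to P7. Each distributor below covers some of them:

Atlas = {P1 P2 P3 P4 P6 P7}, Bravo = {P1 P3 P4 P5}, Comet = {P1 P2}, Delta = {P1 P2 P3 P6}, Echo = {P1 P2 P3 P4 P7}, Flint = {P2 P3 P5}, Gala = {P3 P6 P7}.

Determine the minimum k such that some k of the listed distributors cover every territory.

2

Take {Atlas, Bravo}. Their union is {P1, P2, P3, P4, P5, P6, P7}, which is all 7 territories.
No single distributor has all 7 territories (the largest, Atlas, has 6), so 2 is optimal.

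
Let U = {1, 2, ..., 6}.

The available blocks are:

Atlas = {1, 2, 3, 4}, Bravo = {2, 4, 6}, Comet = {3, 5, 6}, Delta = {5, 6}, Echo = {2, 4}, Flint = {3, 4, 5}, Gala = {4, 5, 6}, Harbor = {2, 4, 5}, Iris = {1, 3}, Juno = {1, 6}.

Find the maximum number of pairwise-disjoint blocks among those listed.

3

Delta, Echo, Iris are pairwise disjoint (Delta={5,6}; Echo={2,4}; Iris={1,3}).
Every remaining block overlaps one of these, and no 4 of the listed blocks are pairwise disjoint, so 3 is the maximum.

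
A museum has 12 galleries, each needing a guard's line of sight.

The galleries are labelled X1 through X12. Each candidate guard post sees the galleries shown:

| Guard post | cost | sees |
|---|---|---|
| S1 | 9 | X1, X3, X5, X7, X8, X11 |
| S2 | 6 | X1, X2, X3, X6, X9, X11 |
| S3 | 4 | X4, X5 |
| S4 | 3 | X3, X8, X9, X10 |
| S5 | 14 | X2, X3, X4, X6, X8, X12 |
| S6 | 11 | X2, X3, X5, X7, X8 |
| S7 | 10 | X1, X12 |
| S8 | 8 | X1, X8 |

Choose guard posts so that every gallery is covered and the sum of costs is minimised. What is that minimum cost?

S1, S4, S5 together cover every gallery (S1 ∪ S4 ∪ S5 = {X1, X2, X3, X4, X5, X6, X7, X8, X9, X10, X11, X12}); total cost 9 + 3 + 14 = 26.
The greedy pick S4, S2, S3, S1, S7 costs 32; no covering selection beats 26.

26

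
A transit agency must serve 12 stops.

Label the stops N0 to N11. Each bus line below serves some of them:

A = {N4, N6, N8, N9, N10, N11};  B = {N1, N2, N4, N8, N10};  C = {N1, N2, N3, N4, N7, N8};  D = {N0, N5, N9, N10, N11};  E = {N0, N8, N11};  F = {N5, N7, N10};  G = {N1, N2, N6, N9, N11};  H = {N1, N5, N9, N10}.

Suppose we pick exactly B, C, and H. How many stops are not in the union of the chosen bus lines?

Union of B, C, H = {N1, N2, N3, N4, N5, N7, N8, N9, N10}.
Not covered: N0, N6, N11 — 3 stops.

3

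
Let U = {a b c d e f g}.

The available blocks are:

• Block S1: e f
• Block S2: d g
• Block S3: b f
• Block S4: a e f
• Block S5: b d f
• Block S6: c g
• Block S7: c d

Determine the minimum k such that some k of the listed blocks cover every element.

3

S4, S5, and S6 cover everything between them: the union {a, b, c, d, e, f, g} is all of U.
Each block has at most 3 elements, and 2·3 = 6 < 7 — so at least 3 blocks are needed, and 3 is optimal.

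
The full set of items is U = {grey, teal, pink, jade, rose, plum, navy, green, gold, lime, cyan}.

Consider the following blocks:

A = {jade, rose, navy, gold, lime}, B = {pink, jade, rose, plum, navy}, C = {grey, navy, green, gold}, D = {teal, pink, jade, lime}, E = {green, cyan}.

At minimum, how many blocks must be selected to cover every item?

Take {B, C, D, E}. Their union is {grey, teal, pink, jade, rose, plum, navy, green, gold, lime, cyan}, which is all 11 items.
No 3 of the 5 blocks cover everything (all 10 combinations miss at least one item), so 4 is optimal.

4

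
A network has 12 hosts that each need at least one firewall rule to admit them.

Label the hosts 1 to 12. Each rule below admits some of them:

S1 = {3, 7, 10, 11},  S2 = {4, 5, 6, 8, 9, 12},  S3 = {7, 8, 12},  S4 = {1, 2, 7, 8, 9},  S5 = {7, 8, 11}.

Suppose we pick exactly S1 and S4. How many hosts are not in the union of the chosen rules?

Union of S1, S4 = {1, 2, 3, 7, 8, 9, 10, 11}.
Not covered: 4, 5, 6, 12 — 4 hosts.

4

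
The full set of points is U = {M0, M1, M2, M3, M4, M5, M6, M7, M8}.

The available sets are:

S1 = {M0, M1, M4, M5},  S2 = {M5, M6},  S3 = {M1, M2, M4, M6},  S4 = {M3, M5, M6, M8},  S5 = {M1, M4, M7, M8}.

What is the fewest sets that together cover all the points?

S1 and S3 and S4 and S5 together: S1 ∪ S3 ∪ S4 ∪ S5 = {M0, M1, M2, M3, M4, M5, M6, M7, M8} — every point is covered.
No 3 of the 5 sets cover everything (all 10 combinations miss at least one point), so 4 is optimal.

4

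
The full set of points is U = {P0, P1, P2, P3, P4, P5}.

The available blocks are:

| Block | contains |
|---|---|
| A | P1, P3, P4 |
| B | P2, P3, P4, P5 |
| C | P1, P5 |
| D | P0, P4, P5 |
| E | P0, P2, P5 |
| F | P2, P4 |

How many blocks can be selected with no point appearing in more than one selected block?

A, E are pairwise disjoint (A={P1,P3,P4}; E={P0,P2,P5}).
Every remaining block overlaps one of these, and no 3 of the listed blocks are pairwise disjoint, so 2 is the maximum.

2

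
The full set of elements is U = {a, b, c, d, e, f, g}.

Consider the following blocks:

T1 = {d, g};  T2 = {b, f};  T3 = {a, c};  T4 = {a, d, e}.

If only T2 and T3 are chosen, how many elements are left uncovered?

3

Union of T2, T3 = {a, b, c, f}.
Not covered: d, e, g — 3 elements.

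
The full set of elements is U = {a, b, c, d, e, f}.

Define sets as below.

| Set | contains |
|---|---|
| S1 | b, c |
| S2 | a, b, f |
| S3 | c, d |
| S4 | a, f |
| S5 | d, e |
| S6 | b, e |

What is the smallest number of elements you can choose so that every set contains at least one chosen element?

3

Take H = {a, b, d}. Each listed set contains at least one of these, so H is a hitting set of size 3.
The sets S3, S4, S6 are pairwise disjoint, so any hitting set needs a separate element for each — at least 3. Hence 3 is optimal.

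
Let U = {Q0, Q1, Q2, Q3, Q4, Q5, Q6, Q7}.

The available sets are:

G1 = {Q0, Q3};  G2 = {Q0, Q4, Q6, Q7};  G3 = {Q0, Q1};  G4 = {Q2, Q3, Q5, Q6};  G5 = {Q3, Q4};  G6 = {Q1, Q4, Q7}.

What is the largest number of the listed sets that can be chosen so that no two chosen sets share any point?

2

G3, G5 are pairwise disjoint (G3={Q0,Q1}; G5={Q3,Q4}).
Every remaining set overlaps one of these, and no 3 of the listed sets are pairwise disjoint, so 2 is the maximum.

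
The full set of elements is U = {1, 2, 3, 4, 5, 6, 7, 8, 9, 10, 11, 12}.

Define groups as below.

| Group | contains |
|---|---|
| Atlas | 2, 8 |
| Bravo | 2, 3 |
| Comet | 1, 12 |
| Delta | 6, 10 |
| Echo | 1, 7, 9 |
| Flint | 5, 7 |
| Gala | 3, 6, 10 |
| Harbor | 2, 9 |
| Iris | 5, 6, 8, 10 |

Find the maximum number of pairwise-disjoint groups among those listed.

4

Comet, Flint, Gala, Harbor are pairwise disjoint (Comet={1,12}; Flint={5,7}; Gala={3,6,10}; Harbor={2,9}).
Every remaining group overlaps one of these, and no 5 of the listed groups are pairwise disjoint, so 4 is the maximum.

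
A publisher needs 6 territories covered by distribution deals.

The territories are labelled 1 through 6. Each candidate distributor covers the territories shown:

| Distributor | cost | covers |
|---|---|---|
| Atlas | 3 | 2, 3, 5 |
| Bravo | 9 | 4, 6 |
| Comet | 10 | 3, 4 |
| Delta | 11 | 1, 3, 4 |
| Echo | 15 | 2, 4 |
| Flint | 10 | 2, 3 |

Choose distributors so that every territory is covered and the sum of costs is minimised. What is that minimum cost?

23

Atlas, Bravo, Delta together cover every territory (Atlas ∪ Bravo ∪ Delta = {1, 2, 3, 4, 5, 6}); total cost 3 + 9 + 11 = 23.
No covering selection has total cost below 23.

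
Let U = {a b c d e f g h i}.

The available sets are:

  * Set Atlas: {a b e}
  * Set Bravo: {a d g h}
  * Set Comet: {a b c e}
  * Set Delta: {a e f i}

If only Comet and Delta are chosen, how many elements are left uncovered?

Union of Comet, Delta = {a, b, c, e, f, i}.
Not covered: d, g, h — 3 elements.

3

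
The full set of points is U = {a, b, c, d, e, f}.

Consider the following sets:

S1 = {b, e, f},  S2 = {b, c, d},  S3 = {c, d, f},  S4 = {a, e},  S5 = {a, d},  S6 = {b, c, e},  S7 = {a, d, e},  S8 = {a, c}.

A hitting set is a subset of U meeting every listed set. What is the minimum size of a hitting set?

3

The 3 points {a, b, c} hit every set.
No choice of 2 points meets every set, so 3 is the minimum.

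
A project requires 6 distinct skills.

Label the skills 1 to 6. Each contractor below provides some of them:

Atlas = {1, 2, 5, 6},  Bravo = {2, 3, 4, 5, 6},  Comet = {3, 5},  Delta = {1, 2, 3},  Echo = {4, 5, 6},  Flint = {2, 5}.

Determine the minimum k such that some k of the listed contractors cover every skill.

2

Delta and Echo together: Delta ∪ Echo = {1, 2, 3, 4, 5, 6} — every skill is covered.
No single contractor has all 6 skills (the largest, Bravo, has 5), so 2 is optimal.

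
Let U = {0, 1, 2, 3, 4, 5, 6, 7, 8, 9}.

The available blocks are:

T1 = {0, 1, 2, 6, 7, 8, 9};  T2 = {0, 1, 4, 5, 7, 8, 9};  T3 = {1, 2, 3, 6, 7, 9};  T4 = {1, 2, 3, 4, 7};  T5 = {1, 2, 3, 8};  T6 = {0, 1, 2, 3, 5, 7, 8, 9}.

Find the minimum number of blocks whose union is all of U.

2

T2 and T3 together: T2 ∪ T3 = {0, 1, 2, 3, 4, 5, 6, 7, 8, 9} — every point is covered.
No single block has all 10 points (the largest, T6, has 8), so 2 is optimal.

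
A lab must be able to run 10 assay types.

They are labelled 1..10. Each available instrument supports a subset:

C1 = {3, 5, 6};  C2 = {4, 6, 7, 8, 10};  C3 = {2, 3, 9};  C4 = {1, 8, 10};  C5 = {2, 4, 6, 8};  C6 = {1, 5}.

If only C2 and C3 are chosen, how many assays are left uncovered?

2

Union of C2, C3 = {2, 3, 4, 6, 7, 8, 9, 10}.
Not covered: 1, 5 — 2 assays.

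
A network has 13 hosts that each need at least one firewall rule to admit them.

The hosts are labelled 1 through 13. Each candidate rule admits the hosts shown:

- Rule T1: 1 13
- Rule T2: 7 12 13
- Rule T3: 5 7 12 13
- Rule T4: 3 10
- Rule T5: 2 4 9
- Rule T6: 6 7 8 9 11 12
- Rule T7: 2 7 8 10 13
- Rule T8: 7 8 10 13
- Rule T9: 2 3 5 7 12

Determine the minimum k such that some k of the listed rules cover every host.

5

Take {T1, T5, T6, T7, T9}. Their union is {1, 2, 3, 4, 5, 6, 7, 8, 9, 10, 11, 12, 13}, which is all 13 hosts.
No 4 of the 9 rules cover everything (all 126 combinations miss at least one host), so 5 is optimal.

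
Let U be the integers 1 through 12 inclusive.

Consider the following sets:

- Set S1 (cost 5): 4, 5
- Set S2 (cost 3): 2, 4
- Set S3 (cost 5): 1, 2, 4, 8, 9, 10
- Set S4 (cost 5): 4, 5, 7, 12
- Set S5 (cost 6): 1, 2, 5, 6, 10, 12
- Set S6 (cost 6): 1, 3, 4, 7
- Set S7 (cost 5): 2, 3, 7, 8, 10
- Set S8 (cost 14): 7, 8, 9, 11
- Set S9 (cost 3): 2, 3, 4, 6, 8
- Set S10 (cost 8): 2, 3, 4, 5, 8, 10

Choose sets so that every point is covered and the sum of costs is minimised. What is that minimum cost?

23

S5, S8, S9 together cover every point (S5 ∪ S8 ∪ S9 = {1, 2, 3, 4, 5, 6, 7, 8, 9, 10, 11, 12}); total cost 6 + 14 + 3 = 23.
No covering selection has total cost below 23.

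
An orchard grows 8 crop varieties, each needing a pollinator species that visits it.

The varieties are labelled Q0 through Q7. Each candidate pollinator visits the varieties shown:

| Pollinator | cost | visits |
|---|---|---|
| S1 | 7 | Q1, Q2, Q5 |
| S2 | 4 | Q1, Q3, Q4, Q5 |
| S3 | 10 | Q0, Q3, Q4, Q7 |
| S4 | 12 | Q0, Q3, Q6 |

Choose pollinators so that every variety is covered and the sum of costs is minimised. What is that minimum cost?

S1, S3, S4 together cover every variety (S1 ∪ S3 ∪ S4 = {Q0, Q1, Q2, Q3, Q4, Q5, Q6, Q7}); total cost 7 + 10 + 12 = 29.
The greedy pick S2, S3, S1, S4 costs 33; no covering selection beats 29.

29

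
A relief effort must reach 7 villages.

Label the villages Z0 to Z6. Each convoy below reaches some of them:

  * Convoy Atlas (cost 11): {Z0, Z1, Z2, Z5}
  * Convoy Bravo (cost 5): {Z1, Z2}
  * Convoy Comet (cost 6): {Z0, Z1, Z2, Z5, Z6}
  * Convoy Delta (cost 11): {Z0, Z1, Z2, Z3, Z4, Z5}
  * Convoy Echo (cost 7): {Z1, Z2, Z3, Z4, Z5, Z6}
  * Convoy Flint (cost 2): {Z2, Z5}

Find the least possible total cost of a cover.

Comet, Echo together cover every village (Comet ∪ Echo = {Z0, Z1, Z2, Z3, Z4, Z5, Z6}); total cost 6 + 7 = 13.
The greedy pick Flint, Echo, Comet costs 15; no covering selection beats 13.

13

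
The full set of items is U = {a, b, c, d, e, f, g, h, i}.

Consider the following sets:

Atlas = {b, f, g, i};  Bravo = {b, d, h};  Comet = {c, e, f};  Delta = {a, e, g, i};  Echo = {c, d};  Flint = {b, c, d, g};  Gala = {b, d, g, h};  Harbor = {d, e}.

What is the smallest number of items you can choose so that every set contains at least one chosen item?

T = {d, f, i} meets every set (each contains at least one member of T), and |T| = 3.
No choice of 2 items meets every set, so 3 is the minimum.

3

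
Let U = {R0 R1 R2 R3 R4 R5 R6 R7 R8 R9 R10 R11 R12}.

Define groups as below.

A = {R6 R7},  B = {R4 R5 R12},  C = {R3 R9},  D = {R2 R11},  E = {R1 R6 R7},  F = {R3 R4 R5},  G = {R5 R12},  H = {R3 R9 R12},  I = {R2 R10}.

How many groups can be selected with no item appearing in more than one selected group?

4

B, C, E, I are pairwise disjoint (B={R4,R5,R12}; C={R3,R9}; E={R1,R6,R7}; I={R2,R10}).
Every remaining group overlaps one of these, and no 5 of the listed groups are pairwise disjoint, so 4 is the maximum.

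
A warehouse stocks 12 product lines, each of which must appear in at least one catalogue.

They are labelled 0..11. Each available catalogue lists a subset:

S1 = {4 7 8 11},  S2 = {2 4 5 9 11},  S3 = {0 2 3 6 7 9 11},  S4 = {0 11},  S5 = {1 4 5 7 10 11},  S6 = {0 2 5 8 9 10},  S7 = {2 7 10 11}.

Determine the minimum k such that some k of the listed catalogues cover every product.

Take {S1, S3, S5}. Their union is {0, 1, 2, 3, 4, 5, 6, 7, 8, 9, 10, 11}, which is all 12 products.
Only S5 contains 1, so S5 is forced; the remaining 6 products need at least 2 more catalogues (each remaining catalogue adds at most 5) — so at least 3 catalogues are needed, and 3 is optimal.

3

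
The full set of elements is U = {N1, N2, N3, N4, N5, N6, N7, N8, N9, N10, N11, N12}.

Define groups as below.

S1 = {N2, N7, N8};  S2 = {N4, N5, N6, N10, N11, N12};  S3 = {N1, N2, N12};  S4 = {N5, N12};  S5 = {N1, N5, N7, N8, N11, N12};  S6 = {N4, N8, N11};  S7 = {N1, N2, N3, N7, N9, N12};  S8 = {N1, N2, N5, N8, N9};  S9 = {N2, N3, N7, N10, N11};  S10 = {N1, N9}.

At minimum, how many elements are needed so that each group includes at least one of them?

4

H = {N1, N5, N7, N8} meets every group (each contains at least one member of H), and |H| = 4.
No choice of 3 elements meets every group, so 4 is the minimum.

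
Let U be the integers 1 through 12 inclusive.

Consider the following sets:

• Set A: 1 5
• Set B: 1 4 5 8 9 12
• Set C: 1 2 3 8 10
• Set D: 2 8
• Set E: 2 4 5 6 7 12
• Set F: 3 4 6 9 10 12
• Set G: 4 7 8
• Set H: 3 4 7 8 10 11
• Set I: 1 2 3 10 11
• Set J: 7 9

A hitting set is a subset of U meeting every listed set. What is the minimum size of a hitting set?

The 4 points {2, 3, 5, 7} hit every set.
No choice of 3 points meets every set, so 4 is the minimum.

4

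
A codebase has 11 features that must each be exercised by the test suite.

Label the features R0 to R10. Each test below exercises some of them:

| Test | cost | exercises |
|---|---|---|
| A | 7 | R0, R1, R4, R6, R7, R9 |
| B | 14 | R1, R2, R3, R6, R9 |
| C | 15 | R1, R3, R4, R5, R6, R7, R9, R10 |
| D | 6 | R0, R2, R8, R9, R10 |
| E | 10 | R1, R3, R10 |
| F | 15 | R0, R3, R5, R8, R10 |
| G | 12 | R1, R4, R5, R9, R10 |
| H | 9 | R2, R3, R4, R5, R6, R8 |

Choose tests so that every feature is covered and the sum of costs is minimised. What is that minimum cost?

C, D together cover every feature (C ∪ D = {R0, R1, R2, R3, R4, R5, R6, R7, R8, R9, R10}); total cost 15 + 6 = 21.
The greedy pick A, D, H costs 22; no covering selection beats 21.

21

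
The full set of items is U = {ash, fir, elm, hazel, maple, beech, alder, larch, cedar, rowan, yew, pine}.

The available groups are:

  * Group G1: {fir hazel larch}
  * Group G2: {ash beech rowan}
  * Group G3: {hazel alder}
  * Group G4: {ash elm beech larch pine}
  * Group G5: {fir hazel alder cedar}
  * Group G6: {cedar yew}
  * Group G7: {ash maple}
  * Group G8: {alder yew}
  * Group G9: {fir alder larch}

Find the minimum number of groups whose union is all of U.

5

Take {G2, G4, G5, G6, G7}. Their union is {ash, fir, elm, hazel, maple, beech, alder, larch, cedar, rowan, yew, pine}, which is all 12 items.
No 4 of the 9 groups cover everything (all 126 combinations miss at least one item), so 5 is optimal.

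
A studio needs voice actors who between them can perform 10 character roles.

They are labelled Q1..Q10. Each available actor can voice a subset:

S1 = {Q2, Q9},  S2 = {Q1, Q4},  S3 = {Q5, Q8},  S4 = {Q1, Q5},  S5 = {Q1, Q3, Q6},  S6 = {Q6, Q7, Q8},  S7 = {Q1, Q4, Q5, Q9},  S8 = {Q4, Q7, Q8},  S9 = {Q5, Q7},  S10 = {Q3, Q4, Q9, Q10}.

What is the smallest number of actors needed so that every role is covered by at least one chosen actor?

4

Take {S1, S6, S7, S10}. Their union is {Q1, Q2, Q3, Q4, Q5, Q6, Q7, Q8, Q9, Q10}, which is all 10 roles.
Only S1 contains Q2, so S1 is forced; the remaining 8 roles need at least 3 more actors (each remaining actor adds at most 3) — so at least 4 actors are needed, and 4 is optimal.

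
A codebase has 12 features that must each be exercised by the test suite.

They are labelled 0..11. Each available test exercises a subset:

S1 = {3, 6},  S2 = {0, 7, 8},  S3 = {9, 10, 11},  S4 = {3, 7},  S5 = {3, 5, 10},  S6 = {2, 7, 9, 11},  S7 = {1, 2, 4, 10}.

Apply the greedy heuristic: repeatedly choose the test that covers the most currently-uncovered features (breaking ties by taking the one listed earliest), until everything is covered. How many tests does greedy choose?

Greedy: pick S6 (covers 4 new) → pick S5 (covers 3 new) → pick S2 (covers 2 new) → pick S7 (covers 2 new) → pick S1 (covers 1 new). Total picks: 5.

5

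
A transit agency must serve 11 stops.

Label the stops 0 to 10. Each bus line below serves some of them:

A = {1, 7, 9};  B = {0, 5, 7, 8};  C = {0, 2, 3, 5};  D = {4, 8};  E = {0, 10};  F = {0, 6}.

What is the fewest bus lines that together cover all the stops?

Take {A, C, D, E, F}. Their union is {0, 1, 2, 3, 4, 5, 6, 7, 8, 9, 10}, which is all 11 stops.
No 4 of the 6 bus lines cover everything (all 15 combinations miss at least one stop), so 5 is optimal.

5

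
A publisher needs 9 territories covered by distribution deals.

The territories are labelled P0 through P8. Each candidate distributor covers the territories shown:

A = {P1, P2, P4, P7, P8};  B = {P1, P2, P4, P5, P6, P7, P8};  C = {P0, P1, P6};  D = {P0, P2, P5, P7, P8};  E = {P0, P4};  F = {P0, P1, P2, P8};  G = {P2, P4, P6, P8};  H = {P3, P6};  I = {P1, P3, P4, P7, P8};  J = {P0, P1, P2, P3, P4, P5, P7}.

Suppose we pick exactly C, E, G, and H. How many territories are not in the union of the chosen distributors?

2

Union of C, E, G, H = {P0, P1, P2, P3, P4, P6, P8}.
Not covered: P5, P7 — 2 territories.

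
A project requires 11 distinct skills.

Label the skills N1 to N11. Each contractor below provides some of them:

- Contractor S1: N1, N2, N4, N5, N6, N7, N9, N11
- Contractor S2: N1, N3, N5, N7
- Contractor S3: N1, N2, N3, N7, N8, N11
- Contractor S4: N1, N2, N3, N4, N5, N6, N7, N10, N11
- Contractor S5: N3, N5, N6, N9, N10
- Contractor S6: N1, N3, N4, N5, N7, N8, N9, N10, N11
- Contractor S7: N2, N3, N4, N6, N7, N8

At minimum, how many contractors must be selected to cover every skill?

Take {S4, S6}. Their union is {N1, N2, N3, N4, N5, N6, N7, N8, N9, N10, N11}, which is all 11 skills.
No single contractor has all 11 skills (the largest, S4, has 9), so 2 is optimal.

2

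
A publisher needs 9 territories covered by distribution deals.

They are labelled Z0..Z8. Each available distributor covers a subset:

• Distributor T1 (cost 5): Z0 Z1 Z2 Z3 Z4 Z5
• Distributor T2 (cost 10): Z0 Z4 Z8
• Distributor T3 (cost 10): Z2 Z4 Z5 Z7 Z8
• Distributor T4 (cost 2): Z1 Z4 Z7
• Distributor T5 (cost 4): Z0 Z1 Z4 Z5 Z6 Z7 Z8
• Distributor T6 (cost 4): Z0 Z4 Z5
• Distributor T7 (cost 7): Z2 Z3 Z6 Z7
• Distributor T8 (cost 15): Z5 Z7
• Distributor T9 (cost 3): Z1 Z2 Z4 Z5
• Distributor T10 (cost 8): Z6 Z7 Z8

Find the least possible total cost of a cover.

T1, T5 together cover every territory (T1 ∪ T5 = {Z0, Z1, Z2, Z3, Z4, Z5, Z6, Z7, Z8}); total cost 5 + 4 = 9.
No covering selection has total cost below 9.

9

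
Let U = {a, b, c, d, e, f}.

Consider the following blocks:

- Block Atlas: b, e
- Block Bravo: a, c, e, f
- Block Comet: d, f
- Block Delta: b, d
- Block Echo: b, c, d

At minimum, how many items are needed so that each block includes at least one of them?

2

H = {b, f} meets every block (each contains at least one member of H), and |H| = 2.
The blocks Bravo, Delta are pairwise disjoint, so any hitting set needs a separate item for each — at least 2. Hence 2 is optimal.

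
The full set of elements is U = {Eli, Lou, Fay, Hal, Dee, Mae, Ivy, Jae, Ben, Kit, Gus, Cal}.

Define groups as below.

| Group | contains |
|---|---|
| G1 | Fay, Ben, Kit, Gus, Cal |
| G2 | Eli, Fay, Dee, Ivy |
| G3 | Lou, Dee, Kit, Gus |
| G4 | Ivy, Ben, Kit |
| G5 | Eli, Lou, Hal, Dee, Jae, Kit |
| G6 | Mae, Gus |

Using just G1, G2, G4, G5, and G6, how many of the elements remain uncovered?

Union of G1, G2, G4, G5, G6 = {Eli, Lou, Fay, Hal, Dee, Mae, Ivy, Jae, Ben, Kit, Gus, Cal} — that's every element, so 0 are uncovered.

0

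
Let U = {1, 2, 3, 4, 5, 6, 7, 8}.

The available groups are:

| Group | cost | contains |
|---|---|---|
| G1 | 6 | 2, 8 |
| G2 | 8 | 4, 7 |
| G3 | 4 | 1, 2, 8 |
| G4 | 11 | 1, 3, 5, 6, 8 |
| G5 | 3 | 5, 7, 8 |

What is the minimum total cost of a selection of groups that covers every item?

23

G2, G3, G4 together cover every item (G2 ∪ G3 ∪ G4 = {1, 2, 3, 4, 5, 6, 7, 8}); total cost 8 + 4 + 11 = 23.
The greedy pick G5, G3, G4, G2 costs 26; no covering selection beats 23.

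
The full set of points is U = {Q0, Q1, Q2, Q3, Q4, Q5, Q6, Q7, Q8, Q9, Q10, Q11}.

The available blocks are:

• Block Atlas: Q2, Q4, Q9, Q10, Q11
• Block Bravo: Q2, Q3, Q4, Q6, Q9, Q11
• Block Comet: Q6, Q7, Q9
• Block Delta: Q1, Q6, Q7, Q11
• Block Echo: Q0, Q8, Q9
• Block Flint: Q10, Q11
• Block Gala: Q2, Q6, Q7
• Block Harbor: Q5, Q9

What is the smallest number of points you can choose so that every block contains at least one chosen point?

Take H = {Q6, Q9, Q11}. Each listed block contains at least one of these, so H is a hitting set of size 3.
The blocks Echo, Flint, Gala are pairwise disjoint, so any hitting set needs a separate point for each — at least 3. Hence 3 is optimal.

3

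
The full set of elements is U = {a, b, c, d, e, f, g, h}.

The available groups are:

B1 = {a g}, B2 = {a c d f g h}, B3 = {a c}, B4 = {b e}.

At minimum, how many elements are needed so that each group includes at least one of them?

2

T = {a, b} meets every group (each contains at least one member of T), and |T| = 2.
The groups B3, B4 are pairwise disjoint, so any hitting set needs a separate element for each — at least 2. Hence 2 is optimal.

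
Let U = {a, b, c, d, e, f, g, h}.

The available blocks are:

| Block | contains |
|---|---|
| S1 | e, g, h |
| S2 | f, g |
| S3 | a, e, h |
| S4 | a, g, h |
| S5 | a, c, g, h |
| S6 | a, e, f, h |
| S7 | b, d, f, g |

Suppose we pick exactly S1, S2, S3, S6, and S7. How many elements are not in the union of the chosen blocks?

1

Union of S1, S2, S3, S6, S7 = {a, b, d, e, f, g, h}.
Not covered: c — 1 element.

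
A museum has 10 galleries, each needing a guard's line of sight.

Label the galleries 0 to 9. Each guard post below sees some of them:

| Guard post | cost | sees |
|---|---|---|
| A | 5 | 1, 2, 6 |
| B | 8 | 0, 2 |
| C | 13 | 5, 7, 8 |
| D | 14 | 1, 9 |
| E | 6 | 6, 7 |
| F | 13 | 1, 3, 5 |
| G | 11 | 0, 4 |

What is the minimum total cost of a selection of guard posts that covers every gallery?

56

A, C, D, F, G together cover every gallery (A ∪ C ∪ D ∪ F ∪ G = {0, 1, 2, 3, 4, 5, 6, 7, 8, 9}); total cost 5 + 13 + 14 + 13 + 11 = 56.
No covering selection has total cost below 56.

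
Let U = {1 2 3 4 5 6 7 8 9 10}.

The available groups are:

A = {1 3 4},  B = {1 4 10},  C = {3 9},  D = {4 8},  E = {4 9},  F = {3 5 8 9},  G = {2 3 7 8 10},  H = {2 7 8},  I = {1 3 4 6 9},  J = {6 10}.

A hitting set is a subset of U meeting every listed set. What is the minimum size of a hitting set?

4

T = {1, 6, 8, 9} meets every group (each contains at least one member of T), and |T| = 4.
No choice of 3 elements meets every group, so 4 is the minimum.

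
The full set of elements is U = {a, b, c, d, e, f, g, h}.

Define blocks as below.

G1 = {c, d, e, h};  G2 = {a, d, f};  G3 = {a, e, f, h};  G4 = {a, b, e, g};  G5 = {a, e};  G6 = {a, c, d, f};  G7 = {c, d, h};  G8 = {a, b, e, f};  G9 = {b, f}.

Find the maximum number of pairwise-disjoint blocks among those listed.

3

G5, G7, G9 are pairwise disjoint (G5={a,e}; G7={c,d,h}; G9={b,f}).
Every remaining block overlaps one of these, and no 4 of the listed blocks are pairwise disjoint, so 3 is the maximum.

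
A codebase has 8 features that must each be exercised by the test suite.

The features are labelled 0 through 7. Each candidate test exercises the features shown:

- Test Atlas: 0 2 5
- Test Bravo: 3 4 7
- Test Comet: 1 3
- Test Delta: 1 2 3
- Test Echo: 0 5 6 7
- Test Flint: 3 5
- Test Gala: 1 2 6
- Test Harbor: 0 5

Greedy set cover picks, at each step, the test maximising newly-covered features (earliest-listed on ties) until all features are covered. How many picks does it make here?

Greedy: pick Echo (covers 4 new) → pick Delta (covers 3 new) → pick Bravo (covers 1 new). Total picks: 3.

3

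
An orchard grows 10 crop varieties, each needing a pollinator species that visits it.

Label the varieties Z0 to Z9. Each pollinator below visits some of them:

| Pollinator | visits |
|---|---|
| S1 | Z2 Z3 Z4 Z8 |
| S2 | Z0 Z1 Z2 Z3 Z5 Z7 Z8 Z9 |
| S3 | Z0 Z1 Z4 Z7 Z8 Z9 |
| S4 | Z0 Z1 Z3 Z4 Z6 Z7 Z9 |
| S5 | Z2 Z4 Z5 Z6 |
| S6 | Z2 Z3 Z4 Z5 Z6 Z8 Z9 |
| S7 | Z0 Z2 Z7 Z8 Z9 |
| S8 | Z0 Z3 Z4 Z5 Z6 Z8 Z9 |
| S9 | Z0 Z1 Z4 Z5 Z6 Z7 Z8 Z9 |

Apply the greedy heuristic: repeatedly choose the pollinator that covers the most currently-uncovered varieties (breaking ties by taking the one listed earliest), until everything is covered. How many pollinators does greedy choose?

2

Greedy: pick S2 (covers 8 new) → pick S4 (covers 2 new). Total picks: 2.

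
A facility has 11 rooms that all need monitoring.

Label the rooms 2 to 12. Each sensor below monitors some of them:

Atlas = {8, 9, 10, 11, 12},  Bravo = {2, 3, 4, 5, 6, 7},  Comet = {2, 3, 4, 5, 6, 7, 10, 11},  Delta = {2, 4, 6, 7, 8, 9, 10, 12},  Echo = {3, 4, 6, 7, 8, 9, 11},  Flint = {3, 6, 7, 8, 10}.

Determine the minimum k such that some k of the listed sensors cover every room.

2

Take {Comet, Delta}. Their union is {2, 3, 4, 5, 6, 7, 8, 9, 10, 11, 12}, which is all 11 rooms.
No single sensor has all 11 rooms (the largest, Comet, has 8), so 2 is optimal.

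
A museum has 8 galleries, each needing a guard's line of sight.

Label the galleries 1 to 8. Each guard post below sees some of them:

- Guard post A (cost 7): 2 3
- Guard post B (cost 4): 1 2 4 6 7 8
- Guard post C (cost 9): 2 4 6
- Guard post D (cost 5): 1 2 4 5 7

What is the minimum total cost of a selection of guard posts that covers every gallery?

A, B, D together cover every gallery (A ∪ B ∪ D = {1, 2, 3, 4, 5, 6, 7, 8}); total cost 7 + 4 + 5 = 16.
No covering selection has total cost below 16.

16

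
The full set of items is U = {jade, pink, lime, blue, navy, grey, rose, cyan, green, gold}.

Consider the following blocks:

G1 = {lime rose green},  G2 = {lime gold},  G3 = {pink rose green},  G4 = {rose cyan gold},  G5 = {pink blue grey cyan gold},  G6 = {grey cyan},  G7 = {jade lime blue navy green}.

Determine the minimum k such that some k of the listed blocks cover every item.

3

G1 and G5 and G7 together: G1 ∪ G5 ∪ G7 = {jade, pink, lime, blue, navy, grey, rose, cyan, green, gold} — every item is covered.
Only G7 contains jade, so G7 is forced; the remaining 5 items need at least 2 more blocks (each remaining block adds at most 4) — so at least 3 blocks are needed, and 3 is optimal.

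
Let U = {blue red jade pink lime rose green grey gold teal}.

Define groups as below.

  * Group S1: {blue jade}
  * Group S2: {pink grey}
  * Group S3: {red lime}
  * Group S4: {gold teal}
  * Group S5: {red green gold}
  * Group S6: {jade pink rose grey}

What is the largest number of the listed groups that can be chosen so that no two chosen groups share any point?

S1, S2, S3, S4 are pairwise disjoint (S1={blue,jade}; S2={pink,grey}; S3={red,lime}; S4={gold,teal}).
Every remaining group overlaps one of these, and no 5 of the listed groups are pairwise disjoint, so 4 is the maximum.

4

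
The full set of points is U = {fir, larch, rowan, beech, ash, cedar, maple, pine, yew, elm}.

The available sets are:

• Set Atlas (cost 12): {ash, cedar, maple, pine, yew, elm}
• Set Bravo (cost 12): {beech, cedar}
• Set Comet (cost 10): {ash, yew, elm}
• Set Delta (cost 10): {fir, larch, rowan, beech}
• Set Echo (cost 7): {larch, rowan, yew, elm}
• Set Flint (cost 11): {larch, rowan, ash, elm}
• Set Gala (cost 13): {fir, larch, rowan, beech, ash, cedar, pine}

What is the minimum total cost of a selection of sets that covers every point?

Atlas, Delta together cover every point (Atlas ∪ Delta = {fir, larch, rowan, beech, ash, cedar, maple, pine, yew, elm}); total cost 12 + 10 = 22.
The greedy pick Echo, Gala, Atlas costs 32; no covering selection beats 22.

22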